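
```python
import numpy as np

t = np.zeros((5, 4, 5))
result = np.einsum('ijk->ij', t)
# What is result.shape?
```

(5, 4)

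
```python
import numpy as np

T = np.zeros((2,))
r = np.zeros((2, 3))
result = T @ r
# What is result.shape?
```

(3,)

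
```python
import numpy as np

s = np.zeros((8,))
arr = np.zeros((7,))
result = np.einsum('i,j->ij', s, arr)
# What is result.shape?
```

(8, 7)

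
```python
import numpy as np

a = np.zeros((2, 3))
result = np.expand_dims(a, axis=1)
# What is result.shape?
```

(2, 1, 3)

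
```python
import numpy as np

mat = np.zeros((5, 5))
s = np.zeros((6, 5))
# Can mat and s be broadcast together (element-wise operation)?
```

No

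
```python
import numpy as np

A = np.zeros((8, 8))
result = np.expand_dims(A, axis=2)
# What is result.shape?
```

(8, 8, 1)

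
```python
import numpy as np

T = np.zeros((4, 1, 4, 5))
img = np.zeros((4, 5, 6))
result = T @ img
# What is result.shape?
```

(4, 4, 4, 6)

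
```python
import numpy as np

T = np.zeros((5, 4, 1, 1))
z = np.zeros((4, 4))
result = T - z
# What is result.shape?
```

(5, 4, 4, 4)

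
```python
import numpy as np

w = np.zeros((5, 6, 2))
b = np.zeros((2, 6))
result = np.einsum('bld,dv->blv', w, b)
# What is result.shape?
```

(5, 6, 6)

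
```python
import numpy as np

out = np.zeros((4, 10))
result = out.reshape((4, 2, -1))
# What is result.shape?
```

(4, 2, 5)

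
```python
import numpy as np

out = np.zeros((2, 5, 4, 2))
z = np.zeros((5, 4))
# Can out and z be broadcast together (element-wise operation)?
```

No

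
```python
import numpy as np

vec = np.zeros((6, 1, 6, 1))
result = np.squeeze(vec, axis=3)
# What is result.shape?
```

(6, 1, 6)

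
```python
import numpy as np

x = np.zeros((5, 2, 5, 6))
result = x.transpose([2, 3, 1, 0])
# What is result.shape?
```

(5, 6, 2, 5)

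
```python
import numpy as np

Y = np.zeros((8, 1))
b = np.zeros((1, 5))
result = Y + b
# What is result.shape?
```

(8, 5)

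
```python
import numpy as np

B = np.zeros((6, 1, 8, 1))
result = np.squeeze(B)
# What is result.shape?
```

(6, 8)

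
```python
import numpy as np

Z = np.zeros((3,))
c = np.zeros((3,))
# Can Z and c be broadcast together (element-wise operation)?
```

Yes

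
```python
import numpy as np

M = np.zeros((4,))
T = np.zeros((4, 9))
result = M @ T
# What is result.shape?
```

(9,)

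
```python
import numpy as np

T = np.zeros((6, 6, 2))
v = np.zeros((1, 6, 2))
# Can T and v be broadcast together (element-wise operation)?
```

Yes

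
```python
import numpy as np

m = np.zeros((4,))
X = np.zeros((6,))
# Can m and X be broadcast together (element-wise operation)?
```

No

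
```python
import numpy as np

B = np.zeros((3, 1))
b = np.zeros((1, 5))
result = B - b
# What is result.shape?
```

(3, 5)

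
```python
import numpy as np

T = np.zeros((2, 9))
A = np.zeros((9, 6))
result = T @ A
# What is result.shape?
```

(2, 6)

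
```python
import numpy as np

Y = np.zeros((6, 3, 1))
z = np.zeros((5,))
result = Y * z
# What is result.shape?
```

(6, 3, 5)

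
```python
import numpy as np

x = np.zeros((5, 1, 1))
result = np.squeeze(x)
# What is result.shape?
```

(5,)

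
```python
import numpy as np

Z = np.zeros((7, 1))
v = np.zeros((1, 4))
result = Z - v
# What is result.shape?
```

(7, 4)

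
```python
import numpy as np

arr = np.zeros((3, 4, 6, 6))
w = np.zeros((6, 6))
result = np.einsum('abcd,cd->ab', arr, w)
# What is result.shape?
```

(3, 4)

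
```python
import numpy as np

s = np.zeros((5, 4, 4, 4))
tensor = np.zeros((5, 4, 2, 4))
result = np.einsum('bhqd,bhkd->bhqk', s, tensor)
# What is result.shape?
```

(5, 4, 4, 2)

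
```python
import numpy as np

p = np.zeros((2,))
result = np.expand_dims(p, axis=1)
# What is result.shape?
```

(2, 1)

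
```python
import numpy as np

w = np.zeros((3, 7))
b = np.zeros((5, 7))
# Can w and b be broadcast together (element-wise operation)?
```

No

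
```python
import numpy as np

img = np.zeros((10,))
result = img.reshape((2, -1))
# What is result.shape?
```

(2, 5)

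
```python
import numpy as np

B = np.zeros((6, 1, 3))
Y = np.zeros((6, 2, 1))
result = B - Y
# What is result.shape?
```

(6, 2, 3)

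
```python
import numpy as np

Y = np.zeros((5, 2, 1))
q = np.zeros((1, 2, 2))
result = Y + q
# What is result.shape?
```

(5, 2, 2)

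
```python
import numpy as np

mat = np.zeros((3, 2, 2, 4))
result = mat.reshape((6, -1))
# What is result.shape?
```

(6, 8)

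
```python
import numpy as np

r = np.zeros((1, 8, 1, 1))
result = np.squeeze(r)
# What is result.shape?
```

(8,)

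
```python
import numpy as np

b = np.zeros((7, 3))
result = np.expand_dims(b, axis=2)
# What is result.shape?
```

(7, 3, 1)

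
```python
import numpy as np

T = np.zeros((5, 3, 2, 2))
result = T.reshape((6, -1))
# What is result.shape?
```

(6, 10)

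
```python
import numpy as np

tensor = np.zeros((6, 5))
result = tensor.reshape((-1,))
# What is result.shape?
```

(30,)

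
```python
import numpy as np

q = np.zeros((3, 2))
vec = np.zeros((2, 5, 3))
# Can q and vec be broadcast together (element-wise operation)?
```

No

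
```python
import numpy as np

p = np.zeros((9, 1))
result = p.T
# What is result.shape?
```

(1, 9)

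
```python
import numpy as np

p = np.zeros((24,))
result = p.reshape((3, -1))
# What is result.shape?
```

(3, 8)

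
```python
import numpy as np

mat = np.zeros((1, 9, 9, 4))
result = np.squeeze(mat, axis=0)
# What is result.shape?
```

(9, 9, 4)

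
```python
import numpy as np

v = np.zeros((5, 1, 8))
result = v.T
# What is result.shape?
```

(8, 1, 5)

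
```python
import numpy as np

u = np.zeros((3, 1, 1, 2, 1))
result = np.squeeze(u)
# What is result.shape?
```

(3, 2)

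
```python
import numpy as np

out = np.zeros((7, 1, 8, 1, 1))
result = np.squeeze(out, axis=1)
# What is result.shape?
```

(7, 8, 1, 1)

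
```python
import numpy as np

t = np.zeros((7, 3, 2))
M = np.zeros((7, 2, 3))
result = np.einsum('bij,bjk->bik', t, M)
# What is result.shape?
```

(7, 3, 3)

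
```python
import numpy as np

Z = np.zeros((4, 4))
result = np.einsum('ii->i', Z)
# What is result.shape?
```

(4,)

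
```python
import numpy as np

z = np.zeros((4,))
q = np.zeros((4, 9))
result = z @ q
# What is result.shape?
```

(9,)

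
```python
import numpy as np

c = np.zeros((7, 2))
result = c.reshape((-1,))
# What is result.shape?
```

(14,)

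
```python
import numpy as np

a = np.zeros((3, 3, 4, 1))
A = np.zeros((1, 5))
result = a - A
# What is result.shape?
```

(3, 3, 4, 5)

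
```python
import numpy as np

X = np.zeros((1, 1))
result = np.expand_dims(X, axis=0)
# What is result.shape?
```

(1, 1, 1)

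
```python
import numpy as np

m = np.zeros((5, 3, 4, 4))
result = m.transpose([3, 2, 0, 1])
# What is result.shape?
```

(4, 4, 5, 3)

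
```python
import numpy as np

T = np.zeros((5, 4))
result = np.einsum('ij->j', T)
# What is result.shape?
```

(4,)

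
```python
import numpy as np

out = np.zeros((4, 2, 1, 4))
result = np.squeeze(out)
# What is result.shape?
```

(4, 2, 4)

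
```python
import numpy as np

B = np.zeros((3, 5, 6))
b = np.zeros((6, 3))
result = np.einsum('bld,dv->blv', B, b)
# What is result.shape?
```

(3, 5, 3)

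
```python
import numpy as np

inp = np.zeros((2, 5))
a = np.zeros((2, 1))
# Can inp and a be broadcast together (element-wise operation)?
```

Yes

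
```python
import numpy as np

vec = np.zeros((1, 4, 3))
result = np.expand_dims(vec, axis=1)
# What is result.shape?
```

(1, 1, 4, 3)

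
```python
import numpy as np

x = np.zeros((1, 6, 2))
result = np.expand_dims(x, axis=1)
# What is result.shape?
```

(1, 1, 6, 2)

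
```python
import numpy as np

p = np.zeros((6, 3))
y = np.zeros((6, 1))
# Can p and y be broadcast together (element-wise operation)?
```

Yes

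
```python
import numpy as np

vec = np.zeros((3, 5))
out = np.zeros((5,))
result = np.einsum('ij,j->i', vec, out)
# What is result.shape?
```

(3,)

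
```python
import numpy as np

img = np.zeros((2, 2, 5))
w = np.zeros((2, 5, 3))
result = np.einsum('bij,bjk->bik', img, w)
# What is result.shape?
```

(2, 2, 3)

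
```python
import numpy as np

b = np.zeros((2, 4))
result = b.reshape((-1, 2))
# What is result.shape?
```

(4, 2)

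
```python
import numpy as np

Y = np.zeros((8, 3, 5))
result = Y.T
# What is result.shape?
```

(5, 3, 8)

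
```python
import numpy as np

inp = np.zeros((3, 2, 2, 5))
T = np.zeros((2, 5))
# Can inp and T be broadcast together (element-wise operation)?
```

Yes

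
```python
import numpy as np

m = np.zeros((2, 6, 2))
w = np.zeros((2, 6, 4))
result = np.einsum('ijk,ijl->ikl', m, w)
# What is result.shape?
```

(2, 2, 4)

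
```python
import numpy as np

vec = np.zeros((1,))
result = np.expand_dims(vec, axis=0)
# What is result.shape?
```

(1, 1)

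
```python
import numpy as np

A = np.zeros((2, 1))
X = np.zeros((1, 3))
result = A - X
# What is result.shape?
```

(2, 3)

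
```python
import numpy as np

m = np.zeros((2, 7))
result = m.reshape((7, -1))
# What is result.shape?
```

(7, 2)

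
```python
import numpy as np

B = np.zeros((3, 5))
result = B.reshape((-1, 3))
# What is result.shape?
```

(5, 3)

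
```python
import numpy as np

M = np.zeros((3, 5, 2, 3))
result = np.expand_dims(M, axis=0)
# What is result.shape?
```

(1, 3, 5, 2, 3)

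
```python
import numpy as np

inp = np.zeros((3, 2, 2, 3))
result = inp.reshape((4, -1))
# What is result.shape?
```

(4, 9)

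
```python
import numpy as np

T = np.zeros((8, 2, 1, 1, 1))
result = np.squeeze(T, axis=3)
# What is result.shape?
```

(8, 2, 1, 1)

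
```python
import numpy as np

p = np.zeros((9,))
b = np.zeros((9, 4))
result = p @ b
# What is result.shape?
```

(4,)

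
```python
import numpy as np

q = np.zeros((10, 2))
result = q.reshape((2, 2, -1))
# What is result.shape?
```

(2, 2, 5)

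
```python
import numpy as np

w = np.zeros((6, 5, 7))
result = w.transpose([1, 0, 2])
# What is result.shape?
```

(5, 6, 7)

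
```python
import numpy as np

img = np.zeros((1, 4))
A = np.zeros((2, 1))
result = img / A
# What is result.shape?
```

(2, 4)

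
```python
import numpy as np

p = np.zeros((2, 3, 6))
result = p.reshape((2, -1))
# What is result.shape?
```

(2, 18)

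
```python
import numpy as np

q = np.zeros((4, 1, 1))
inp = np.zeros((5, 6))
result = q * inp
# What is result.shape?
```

(4, 5, 6)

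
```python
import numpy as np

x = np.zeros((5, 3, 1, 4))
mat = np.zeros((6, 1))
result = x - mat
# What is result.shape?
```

(5, 3, 6, 4)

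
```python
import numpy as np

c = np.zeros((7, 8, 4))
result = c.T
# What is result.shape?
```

(4, 8, 7)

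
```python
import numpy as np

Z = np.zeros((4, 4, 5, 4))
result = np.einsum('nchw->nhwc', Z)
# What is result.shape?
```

(4, 5, 4, 4)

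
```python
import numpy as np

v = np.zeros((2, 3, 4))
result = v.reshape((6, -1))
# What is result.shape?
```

(6, 4)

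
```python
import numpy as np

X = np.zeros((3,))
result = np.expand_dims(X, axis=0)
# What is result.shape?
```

(1, 3)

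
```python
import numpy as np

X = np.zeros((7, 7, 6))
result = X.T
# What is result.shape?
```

(6, 7, 7)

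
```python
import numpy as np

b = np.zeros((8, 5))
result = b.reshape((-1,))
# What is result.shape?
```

(40,)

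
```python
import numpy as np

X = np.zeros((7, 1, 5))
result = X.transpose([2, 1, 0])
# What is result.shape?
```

(5, 1, 7)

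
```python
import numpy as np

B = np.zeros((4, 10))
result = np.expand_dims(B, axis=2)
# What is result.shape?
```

(4, 10, 1)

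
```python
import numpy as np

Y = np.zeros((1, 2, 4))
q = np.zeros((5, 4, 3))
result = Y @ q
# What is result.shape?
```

(5, 2, 3)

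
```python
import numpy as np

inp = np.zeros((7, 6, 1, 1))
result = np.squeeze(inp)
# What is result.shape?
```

(7, 6)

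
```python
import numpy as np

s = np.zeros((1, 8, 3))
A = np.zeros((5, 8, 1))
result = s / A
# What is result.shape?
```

(5, 8, 3)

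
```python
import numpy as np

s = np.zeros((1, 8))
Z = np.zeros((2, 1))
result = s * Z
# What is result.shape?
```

(2, 8)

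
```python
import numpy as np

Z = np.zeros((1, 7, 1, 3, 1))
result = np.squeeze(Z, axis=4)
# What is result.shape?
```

(1, 7, 1, 3)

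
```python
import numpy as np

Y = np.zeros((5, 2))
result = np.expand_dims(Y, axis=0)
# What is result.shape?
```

(1, 5, 2)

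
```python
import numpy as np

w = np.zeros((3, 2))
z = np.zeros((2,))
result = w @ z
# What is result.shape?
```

(3,)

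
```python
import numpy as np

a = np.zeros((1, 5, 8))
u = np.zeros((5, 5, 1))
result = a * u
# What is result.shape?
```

(5, 5, 8)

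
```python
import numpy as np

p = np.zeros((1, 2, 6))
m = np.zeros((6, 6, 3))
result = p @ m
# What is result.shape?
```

(6, 2, 3)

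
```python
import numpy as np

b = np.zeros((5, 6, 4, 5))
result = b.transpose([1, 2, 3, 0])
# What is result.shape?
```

(6, 4, 5, 5)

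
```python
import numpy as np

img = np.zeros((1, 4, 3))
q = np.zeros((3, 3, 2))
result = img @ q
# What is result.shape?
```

(3, 4, 2)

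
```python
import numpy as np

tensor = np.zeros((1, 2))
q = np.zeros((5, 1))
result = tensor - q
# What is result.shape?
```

(5, 2)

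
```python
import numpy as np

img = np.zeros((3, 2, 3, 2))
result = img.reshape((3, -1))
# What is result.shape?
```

(3, 12)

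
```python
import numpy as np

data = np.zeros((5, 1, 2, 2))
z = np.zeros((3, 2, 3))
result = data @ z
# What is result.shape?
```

(5, 3, 2, 3)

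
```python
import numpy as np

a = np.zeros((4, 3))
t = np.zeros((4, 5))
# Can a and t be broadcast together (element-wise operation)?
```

No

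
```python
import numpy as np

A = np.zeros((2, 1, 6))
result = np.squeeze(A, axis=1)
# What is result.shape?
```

(2, 6)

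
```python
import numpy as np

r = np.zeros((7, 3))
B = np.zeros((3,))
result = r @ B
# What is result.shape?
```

(7,)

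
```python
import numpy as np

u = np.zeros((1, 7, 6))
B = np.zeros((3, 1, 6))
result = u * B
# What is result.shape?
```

(3, 7, 6)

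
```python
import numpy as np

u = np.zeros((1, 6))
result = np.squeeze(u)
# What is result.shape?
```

(6,)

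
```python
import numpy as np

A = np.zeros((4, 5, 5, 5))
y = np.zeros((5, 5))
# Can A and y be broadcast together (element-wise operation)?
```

Yes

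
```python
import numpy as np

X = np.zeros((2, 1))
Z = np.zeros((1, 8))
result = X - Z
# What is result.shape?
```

(2, 8)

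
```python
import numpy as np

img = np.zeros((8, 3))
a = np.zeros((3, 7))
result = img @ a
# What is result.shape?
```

(8, 7)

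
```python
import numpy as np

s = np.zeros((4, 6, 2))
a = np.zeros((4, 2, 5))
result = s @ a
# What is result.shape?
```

(4, 6, 5)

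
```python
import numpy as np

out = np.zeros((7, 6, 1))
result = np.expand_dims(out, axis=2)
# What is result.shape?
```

(7, 6, 1, 1)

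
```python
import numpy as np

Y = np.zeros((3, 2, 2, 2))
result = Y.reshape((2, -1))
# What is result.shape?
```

(2, 12)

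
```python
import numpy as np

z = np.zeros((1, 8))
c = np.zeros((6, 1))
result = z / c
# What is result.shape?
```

(6, 8)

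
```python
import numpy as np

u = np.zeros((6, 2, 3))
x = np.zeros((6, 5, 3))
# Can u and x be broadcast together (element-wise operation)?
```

No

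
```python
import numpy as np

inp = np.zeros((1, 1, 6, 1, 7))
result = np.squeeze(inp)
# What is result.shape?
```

(6, 7)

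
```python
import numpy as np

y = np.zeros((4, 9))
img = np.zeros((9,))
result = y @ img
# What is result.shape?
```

(4,)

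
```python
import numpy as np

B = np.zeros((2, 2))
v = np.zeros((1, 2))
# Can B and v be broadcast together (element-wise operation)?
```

Yes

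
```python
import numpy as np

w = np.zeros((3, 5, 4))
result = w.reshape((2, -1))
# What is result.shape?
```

(2, 30)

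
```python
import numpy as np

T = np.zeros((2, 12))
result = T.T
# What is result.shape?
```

(12, 2)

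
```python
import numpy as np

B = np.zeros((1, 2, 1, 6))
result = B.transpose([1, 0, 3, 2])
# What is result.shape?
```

(2, 1, 6, 1)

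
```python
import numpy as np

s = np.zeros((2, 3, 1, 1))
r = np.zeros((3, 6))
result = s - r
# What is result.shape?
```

(2, 3, 3, 6)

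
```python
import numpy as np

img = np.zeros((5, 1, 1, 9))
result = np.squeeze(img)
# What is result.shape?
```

(5, 9)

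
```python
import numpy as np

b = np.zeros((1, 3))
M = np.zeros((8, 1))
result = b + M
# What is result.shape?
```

(8, 3)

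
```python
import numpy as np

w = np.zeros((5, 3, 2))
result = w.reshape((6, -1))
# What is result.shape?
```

(6, 5)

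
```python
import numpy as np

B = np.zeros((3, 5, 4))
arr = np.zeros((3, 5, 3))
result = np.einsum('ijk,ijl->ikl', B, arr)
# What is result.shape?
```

(3, 4, 3)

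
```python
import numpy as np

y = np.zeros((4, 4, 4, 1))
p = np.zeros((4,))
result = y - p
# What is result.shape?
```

(4, 4, 4, 4)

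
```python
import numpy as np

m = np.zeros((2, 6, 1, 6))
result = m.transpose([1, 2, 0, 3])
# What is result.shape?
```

(6, 1, 2, 6)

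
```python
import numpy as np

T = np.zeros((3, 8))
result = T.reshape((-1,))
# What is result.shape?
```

(24,)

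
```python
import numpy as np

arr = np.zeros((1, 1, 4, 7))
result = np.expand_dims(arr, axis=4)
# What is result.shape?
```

(1, 1, 4, 7, 1)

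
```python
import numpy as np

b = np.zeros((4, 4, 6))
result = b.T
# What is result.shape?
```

(6, 4, 4)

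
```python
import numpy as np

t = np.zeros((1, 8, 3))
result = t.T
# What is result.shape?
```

(3, 8, 1)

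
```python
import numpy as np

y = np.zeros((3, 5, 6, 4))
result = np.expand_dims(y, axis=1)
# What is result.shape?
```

(3, 1, 5, 6, 4)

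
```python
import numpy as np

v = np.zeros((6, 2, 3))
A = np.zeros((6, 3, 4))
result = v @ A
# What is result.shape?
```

(6, 2, 4)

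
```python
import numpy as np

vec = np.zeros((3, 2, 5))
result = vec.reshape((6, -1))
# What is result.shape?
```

(6, 5)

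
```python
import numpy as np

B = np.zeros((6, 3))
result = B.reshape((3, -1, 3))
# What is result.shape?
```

(3, 2, 3)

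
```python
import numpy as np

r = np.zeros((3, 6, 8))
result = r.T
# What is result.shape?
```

(8, 6, 3)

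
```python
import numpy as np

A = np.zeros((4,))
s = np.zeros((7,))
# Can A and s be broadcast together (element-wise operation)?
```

No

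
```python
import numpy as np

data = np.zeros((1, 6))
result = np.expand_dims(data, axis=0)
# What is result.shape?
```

(1, 1, 6)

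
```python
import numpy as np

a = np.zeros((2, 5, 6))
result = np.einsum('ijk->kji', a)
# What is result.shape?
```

(6, 5, 2)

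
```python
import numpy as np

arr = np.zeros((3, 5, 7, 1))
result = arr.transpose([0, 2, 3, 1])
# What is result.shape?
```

(3, 7, 1, 5)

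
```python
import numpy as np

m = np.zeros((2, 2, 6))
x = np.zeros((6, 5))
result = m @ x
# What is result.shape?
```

(2, 2, 5)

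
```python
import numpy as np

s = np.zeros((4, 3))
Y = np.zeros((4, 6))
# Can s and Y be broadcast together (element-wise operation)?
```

No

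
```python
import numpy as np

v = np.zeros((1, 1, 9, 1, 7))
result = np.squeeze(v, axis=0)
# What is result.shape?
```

(1, 9, 1, 7)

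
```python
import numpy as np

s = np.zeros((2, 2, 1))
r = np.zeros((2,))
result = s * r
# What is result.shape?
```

(2, 2, 2)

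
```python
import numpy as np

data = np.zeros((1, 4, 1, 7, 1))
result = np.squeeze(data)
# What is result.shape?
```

(4, 7)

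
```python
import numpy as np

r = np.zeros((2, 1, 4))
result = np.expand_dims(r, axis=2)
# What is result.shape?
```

(2, 1, 1, 4)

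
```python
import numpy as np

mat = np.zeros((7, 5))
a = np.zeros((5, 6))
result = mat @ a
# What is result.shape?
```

(7, 6)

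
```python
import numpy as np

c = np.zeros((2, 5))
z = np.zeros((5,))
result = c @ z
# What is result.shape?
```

(2,)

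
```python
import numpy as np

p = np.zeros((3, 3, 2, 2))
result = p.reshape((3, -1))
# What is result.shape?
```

(3, 12)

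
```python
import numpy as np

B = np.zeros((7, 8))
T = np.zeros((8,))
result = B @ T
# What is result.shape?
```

(7,)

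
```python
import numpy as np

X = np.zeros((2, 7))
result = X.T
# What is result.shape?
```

(7, 2)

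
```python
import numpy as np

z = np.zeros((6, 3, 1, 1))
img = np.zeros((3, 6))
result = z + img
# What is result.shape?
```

(6, 3, 3, 6)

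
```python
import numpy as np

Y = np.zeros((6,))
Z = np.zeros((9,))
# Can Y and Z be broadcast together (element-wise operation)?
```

No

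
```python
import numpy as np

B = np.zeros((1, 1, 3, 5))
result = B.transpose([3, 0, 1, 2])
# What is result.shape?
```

(5, 1, 1, 3)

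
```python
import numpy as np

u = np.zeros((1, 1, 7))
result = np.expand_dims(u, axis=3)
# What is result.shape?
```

(1, 1, 7, 1)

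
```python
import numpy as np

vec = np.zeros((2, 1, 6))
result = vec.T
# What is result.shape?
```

(6, 1, 2)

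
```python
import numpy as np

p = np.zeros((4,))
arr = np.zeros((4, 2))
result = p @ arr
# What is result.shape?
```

(2,)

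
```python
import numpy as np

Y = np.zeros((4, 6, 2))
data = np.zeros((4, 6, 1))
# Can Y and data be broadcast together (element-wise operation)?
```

Yes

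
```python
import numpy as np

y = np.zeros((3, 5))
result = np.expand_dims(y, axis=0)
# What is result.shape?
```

(1, 3, 5)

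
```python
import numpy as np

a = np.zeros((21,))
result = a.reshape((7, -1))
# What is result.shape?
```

(7, 3)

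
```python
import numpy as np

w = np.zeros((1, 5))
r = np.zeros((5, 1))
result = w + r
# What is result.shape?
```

(5, 5)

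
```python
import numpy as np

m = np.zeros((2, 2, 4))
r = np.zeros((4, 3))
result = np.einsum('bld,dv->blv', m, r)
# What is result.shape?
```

(2, 2, 3)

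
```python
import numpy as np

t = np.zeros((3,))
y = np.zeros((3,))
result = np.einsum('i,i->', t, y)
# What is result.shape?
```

()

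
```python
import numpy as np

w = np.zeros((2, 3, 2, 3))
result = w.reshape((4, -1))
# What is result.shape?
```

(4, 9)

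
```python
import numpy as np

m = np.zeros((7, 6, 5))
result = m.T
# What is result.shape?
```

(5, 6, 7)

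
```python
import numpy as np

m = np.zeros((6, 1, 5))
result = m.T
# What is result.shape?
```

(5, 1, 6)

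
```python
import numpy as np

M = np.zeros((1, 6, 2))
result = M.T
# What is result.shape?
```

(2, 6, 1)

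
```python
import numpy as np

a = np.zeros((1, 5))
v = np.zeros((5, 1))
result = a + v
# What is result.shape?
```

(5, 5)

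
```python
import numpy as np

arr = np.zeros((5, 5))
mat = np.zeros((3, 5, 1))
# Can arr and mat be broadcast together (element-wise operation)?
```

Yes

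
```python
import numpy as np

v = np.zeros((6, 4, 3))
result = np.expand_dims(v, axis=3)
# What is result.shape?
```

(6, 4, 3, 1)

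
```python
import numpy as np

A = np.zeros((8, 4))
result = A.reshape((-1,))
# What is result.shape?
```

(32,)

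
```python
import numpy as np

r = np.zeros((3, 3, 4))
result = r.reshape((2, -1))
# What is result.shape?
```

(2, 18)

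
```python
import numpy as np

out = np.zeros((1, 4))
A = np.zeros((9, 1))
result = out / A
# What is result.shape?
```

(9, 4)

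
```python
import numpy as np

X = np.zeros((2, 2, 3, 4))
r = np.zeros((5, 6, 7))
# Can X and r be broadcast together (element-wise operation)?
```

No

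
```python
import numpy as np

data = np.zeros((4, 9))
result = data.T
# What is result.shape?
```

(9, 4)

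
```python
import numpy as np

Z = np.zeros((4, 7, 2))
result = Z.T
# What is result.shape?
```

(2, 7, 4)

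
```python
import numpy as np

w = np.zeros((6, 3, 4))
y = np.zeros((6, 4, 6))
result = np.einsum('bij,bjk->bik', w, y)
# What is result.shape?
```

(6, 3, 6)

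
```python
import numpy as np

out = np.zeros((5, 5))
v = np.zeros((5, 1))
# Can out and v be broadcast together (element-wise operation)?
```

Yes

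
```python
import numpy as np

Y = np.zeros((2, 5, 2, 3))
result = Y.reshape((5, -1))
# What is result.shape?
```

(5, 12)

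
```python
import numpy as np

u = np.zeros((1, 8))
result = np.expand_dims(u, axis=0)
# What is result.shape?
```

(1, 1, 8)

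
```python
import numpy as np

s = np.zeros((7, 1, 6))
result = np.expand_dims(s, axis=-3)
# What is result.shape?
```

(7, 1, 1, 6)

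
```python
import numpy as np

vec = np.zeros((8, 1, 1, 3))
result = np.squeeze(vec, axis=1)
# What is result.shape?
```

(8, 1, 3)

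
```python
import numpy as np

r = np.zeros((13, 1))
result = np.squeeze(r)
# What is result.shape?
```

(13,)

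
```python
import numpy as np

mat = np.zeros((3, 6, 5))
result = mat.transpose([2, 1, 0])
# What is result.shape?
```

(5, 6, 3)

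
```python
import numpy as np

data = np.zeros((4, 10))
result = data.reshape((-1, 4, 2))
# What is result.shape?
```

(5, 4, 2)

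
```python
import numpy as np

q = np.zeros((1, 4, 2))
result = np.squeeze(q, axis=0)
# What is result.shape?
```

(4, 2)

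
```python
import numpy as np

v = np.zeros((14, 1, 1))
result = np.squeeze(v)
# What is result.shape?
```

(14,)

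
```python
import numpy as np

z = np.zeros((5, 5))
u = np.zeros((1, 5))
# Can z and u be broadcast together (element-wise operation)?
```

Yes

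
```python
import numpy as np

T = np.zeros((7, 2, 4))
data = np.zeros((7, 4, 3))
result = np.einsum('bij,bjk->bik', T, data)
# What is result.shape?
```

(7, 2, 3)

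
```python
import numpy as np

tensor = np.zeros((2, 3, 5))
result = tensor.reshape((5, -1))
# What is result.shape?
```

(5, 6)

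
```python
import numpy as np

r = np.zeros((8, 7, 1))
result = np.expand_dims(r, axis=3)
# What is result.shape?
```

(8, 7, 1, 1)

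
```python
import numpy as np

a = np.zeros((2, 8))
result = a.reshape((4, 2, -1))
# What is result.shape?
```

(4, 2, 2)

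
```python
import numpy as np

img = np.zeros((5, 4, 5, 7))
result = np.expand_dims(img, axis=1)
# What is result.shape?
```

(5, 1, 4, 5, 7)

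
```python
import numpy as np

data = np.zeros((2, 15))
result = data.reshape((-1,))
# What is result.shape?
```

(30,)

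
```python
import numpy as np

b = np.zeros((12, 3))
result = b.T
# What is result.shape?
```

(3, 12)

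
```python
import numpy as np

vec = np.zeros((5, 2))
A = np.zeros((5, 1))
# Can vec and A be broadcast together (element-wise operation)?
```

Yes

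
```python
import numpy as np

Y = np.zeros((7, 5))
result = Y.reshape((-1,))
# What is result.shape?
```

(35,)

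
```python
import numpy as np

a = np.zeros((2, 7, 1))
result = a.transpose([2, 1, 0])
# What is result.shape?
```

(1, 7, 2)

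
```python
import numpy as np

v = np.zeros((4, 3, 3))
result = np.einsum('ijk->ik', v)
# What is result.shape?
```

(4, 3)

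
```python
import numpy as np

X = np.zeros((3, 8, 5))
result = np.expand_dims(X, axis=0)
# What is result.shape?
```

(1, 3, 8, 5)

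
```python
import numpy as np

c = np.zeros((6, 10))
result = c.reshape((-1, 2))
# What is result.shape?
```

(30, 2)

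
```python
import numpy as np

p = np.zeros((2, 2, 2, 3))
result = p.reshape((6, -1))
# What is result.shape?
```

(6, 4)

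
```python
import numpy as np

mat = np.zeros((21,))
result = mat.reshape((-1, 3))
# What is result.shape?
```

(7, 3)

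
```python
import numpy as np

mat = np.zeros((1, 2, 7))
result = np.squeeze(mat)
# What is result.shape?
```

(2, 7)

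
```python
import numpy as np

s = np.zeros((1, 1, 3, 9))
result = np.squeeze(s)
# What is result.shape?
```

(3, 9)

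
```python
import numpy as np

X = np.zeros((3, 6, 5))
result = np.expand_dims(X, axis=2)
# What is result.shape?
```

(3, 6, 1, 5)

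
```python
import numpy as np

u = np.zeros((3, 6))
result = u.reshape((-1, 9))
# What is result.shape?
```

(2, 9)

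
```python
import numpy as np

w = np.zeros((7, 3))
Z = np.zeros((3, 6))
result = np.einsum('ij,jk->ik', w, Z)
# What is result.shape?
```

(7, 6)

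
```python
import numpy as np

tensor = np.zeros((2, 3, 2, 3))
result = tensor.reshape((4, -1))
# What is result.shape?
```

(4, 9)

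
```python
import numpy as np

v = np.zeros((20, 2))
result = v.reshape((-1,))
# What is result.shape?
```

(40,)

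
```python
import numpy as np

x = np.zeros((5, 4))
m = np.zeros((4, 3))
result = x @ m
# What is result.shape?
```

(5, 3)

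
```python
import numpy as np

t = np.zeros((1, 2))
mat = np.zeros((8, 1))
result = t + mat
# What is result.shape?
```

(8, 2)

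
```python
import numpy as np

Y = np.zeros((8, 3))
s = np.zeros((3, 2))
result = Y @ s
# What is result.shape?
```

(8, 2)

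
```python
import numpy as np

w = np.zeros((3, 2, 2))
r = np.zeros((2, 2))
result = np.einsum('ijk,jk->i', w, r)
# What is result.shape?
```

(3,)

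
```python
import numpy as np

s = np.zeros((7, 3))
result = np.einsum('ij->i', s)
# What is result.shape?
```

(7,)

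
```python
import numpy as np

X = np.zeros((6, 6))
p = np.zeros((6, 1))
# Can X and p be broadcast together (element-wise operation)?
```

Yes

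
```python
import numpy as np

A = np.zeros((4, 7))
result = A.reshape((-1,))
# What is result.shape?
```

(28,)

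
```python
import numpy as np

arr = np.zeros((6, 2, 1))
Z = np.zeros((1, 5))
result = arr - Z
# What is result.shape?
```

(6, 2, 5)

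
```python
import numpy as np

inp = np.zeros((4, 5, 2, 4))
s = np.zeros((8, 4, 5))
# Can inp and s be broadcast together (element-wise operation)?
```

No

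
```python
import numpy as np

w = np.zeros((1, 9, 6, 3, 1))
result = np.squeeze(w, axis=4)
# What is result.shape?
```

(1, 9, 6, 3)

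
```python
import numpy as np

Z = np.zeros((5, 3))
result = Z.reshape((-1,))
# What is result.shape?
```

(15,)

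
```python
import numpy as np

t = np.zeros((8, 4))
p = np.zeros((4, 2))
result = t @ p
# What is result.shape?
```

(8, 2)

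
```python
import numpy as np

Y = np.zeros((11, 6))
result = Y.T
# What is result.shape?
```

(6, 11)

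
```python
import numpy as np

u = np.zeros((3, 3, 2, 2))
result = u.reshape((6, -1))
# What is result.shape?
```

(6, 6)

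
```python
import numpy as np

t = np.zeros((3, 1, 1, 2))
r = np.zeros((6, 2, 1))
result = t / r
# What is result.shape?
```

(3, 6, 2, 2)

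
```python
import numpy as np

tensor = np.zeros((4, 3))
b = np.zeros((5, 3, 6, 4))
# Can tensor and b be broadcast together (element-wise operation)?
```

No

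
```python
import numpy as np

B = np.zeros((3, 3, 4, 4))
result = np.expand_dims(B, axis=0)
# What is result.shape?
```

(1, 3, 3, 4, 4)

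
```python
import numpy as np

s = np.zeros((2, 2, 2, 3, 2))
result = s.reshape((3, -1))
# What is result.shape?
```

(3, 16)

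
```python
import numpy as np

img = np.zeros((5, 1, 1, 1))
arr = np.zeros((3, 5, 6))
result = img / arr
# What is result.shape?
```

(5, 3, 5, 6)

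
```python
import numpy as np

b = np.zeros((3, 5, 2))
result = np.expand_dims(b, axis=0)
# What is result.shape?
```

(1, 3, 5, 2)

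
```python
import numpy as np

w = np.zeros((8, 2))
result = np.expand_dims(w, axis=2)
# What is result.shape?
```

(8, 2, 1)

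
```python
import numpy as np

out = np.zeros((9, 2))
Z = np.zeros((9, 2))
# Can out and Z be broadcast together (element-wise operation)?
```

Yes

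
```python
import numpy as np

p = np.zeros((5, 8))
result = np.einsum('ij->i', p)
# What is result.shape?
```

(5,)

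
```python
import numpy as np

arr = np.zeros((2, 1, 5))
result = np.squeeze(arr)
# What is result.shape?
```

(2, 5)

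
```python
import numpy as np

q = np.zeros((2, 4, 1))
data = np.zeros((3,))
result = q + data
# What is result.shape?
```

(2, 4, 3)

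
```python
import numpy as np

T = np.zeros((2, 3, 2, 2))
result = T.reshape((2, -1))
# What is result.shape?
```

(2, 12)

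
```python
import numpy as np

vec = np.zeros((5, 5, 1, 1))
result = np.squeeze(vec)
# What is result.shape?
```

(5, 5)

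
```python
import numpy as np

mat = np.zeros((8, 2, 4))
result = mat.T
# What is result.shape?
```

(4, 2, 8)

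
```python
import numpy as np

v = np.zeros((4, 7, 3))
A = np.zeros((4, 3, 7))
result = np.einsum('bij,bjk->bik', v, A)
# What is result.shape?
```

(4, 7, 7)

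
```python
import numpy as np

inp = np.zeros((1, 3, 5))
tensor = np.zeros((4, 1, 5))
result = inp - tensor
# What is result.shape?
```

(4, 3, 5)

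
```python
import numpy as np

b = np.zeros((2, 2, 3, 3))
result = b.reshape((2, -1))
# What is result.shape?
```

(2, 18)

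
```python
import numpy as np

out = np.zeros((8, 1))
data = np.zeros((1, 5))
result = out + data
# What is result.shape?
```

(8, 5)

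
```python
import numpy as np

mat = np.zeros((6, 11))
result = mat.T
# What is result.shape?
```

(11, 6)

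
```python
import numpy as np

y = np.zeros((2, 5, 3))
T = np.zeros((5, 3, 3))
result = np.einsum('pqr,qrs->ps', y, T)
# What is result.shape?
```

(2, 3)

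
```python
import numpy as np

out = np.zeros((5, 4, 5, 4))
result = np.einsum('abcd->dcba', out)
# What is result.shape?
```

(4, 5, 4, 5)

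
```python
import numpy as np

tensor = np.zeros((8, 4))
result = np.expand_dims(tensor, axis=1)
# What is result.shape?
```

(8, 1, 4)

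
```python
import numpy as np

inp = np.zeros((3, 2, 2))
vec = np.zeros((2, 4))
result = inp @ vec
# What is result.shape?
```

(3, 2, 4)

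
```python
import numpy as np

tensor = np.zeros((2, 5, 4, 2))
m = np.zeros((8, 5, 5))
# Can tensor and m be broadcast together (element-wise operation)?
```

No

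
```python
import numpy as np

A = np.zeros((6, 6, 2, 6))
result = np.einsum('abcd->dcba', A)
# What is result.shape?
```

(6, 2, 6, 6)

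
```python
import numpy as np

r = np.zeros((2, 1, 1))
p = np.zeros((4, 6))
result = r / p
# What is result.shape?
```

(2, 4, 6)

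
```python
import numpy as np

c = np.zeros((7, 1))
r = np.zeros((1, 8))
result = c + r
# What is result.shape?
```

(7, 8)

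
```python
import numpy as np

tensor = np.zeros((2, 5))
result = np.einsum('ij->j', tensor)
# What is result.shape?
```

(5,)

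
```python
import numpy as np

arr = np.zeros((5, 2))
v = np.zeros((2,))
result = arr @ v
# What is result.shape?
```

(5,)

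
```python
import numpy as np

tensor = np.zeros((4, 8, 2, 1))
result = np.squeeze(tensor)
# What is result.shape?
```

(4, 8, 2)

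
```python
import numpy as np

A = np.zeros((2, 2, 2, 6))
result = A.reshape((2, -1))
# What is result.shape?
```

(2, 24)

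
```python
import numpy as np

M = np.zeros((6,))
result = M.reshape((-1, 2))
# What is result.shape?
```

(3, 2)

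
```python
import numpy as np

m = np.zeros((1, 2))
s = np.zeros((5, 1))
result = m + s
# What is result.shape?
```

(5, 2)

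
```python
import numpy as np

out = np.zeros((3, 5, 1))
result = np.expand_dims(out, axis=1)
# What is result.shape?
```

(3, 1, 5, 1)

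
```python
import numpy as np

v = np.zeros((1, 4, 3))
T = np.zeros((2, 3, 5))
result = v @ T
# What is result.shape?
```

(2, 4, 5)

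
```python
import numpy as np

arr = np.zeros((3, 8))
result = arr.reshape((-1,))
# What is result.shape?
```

(24,)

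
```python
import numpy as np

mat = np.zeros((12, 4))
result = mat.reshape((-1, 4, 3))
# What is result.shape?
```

(4, 4, 3)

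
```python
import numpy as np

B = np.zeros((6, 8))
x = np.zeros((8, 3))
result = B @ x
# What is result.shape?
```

(6, 3)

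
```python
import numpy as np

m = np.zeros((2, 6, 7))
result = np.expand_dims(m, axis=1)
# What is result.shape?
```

(2, 1, 6, 7)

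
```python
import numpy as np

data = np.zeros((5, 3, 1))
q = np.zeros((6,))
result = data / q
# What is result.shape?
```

(5, 3, 6)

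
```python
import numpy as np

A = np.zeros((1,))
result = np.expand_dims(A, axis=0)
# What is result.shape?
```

(1, 1)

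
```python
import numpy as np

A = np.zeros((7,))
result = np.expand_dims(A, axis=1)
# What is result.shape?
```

(7, 1)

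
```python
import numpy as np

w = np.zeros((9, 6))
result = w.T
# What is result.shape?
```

(6, 9)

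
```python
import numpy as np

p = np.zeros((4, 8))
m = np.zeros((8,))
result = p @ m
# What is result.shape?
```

(4,)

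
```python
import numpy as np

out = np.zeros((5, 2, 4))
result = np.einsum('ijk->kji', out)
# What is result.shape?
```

(4, 2, 5)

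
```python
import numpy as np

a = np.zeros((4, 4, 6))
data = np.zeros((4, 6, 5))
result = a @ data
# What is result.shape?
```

(4, 4, 5)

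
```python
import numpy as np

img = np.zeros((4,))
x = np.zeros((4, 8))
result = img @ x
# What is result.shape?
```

(8,)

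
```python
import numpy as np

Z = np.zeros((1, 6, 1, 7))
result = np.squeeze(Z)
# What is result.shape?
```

(6, 7)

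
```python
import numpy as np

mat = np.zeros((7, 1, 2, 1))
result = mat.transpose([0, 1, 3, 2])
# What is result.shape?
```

(7, 1, 1, 2)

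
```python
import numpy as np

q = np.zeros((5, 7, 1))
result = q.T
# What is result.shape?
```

(1, 7, 5)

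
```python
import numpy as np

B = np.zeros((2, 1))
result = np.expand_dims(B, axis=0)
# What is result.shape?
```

(1, 2, 1)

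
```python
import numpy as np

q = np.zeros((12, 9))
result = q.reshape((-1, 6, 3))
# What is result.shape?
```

(6, 6, 3)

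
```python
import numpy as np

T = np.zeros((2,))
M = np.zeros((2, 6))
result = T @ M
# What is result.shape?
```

(6,)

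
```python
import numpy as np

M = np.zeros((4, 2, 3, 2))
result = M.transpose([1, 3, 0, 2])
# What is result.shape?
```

(2, 2, 4, 3)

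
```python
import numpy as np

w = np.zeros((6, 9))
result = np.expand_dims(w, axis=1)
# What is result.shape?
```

(6, 1, 9)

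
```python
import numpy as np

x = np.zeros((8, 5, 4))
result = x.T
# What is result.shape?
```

(4, 5, 8)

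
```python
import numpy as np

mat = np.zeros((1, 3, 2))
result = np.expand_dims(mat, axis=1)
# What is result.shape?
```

(1, 1, 3, 2)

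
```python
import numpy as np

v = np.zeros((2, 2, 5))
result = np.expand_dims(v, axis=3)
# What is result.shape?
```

(2, 2, 5, 1)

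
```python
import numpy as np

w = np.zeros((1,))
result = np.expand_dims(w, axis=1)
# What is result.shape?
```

(1, 1)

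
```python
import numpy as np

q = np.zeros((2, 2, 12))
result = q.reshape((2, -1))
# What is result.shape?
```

(2, 24)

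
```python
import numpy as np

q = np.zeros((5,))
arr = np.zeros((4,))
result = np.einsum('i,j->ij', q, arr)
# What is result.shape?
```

(5, 4)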